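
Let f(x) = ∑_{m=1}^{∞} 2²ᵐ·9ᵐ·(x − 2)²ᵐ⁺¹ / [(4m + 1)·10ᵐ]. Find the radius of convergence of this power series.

R = √10/6

Apply the ratio test: |a_{m+1}| / |a_m| = [(4m + 1)/(4(m+1) + 1)] · 4·9/10, which tends to 18/5 as m → ∞.
Successive powers of (x − 2) differ by 2, so the series converges when |x − 2|² · 18/5 < 1, i.e. |x − 2| < √(5/18). So R = √10/6.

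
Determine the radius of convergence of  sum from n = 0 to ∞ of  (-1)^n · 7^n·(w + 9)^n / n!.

R = ∞

Ratio test: |a_{n+1}/a_n| = 7 · 1/(n+1) → 0 as n → ∞.
The limit is 0, so the series converges for all w; R = ∞.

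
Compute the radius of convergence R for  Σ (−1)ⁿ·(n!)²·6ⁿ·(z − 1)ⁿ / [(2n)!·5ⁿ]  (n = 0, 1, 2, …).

R = 10/3

Apply the ratio test: |a_{n+1}| / |a_n| = (n+1)²/[(2n+1)·(2n+2)] · 6/5, which tends to 3/10 as n → ∞.
Hence the series converges for |z − 1| < 1/(3/10) = 10/3, so the radius of convergence is 10/3.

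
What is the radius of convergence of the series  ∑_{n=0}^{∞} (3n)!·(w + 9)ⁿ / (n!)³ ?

R = 1/27

Apply the ratio test: |a_{n+1}| / |a_n| = (3n+1)·(3n+2)·(3n+3)/(n+1)³, which tends to 27 as n → ∞.
Convergence for |w + 9| · 27 < 1, i.e. |w + 9| < 1/27. So R = 1/27.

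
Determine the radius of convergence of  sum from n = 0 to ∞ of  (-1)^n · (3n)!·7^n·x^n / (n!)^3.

Apply the ratio test: |a_{n+1}| / |a_n| = (3n+1)·(3n+2)·(3n+3)/(n+1)³ · 7, which tends to 189 as n → ∞.
Convergence for |x| · 189 < 1, i.e. |x| < 1/189. So R = 1/189.

R = 1/189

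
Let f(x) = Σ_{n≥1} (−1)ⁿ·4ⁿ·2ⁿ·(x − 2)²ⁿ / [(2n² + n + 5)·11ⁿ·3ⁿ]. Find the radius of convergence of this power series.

Ratio test: |a_{n+1}/a_n| = [(2n² + n + 5)/(2(n+1)² + (n+1) + 5)] · 4·2/(11·3) → 8/33 as n → ∞.
Successive powers of (x − 2) differ by 2, so the series converges when |x − 2|² · 8/33 < 1, i.e. |x − 2| < √(33/8). So R = √66/4.

R = √66/4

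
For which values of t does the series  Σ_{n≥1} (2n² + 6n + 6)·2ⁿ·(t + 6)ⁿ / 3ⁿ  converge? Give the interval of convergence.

(-15/2, -9/2)

By the ratio test, |a_{n+1}/a_n| = [(2(n+1)² + 6(n+1) + 6)/(2n² + 6n + 6)] · 2/3 → 2/3.
Convergence for |t + 6| · 2/3 < 1, i.e. |t + 6| < 3/2. So R = 3/2.
Check t = -9/2: the n-th term does not approach 0; divergence by the term test.
Check t = -15/2: the n-th term does not approach 0; divergence by the term test.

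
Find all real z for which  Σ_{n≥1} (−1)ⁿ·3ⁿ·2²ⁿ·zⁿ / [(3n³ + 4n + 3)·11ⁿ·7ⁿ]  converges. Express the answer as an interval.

[-77/12, 77/12]

Apply the ratio test: |a_{n+1}| / |a_n| = [(3n³ + 4n + 3)/(3(n+1)³ + 4(n+1) + 3)] · 3·4/(11·7), which tends to 12/77 as n → ∞.
The series converges when 12/77 · |z| < 1, giving R = 77/12.
At z = 77/12: the terms are on the order of 1/n³, so the series converges absolutely by comparison with the p-series (p = 3 > 1).
At z = -77/12: the series is dominated by a constant times Σ 1/n³, which converges (p = 3 > 1).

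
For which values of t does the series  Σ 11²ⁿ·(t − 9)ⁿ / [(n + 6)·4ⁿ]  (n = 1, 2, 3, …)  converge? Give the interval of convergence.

[1085/121, 1093/121)

The ratio of consecutive coefficients is [(n + 6)/((n+1) + 6)] · 121/4 → 121/4.
Convergence for |t − 9| · 121/4 < 1, i.e. |t − 9| < 4/121. So R = 4/121.
When t = 1093/121, the terms are asymptotic to a nonzero constant times 1/n, so the series diverges by limit comparison with Σ 1/n.
At t = 1085/121: the terms alternate in sign and decrease monotonically to 0 in absolute value (size ~ c/n), so the alternating series test gives convergence.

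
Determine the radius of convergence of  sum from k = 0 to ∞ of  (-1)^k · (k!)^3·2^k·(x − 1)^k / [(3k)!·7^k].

R = 189/2

By the ratio test, |a_{k+1}/a_k| = (k+1)³/[(3k+1)·(3k+2)·(3k+3)] · 2/7 → 2/189.
The series converges when 2/189 · |x − 1| < 1, giving R = 189/2.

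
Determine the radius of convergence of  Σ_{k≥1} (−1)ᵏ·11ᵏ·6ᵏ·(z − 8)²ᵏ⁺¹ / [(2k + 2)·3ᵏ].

Apply the ratio test: |a_{k+1}| / |a_k| = [(2k + 2)/(2(k+1) + 2)] · 11·6/3, which tends to 22 as k → ∞.
Since the exponent of (z − 8) increases by 2 each term, convergence requires |z − 8|² < 1/22, hence R = √22/22.

R = √22/22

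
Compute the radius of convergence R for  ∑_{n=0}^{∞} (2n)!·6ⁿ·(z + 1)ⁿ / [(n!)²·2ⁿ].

Apply the ratio test: |a_{n+1}| / |a_n| = (2n+1)·(2n+2)/(n+1)² · 6/2, which tends to 12 as n → ∞.
The series converges when 12 · |z + 1| < 1, giving R = 1/12.

R = 1/12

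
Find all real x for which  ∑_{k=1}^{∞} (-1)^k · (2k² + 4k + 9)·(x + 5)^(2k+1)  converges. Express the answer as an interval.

The ratio of consecutive coefficients is (2(k+1)² + 4(k+1) + 9)/(2k² + 4k + 9) → 1.
Writing y = (x + 5)², the series in y has radius 1, so |x + 5| < √(1) = 1 and R = 1.
At x = -4: the terms do not tend to 0, so the series diverges.
When x = -6, the terms have absolute value of order k², which does not tend to 0, so the series diverges by the divergence test.

(-6, -4)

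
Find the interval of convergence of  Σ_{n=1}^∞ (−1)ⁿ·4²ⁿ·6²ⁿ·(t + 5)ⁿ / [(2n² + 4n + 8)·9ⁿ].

Apply the ratio test: |a_{n+1}| / |a_n| = [(2n² + 4n + 8)/(2(n+1)² + 4(n+1) + 8)] · 16·36/9, which tends to 64 as n → ∞.
Thus R = 1/(64) = 1/64.
When t = -319/64, the series is dominated by a constant times Σ 1/n², which converges (p = 2 > 1).
When t = -321/64, the series is dominated by a constant times Σ 1/n², which converges (p = 2 > 1).

[-321/64, -319/64]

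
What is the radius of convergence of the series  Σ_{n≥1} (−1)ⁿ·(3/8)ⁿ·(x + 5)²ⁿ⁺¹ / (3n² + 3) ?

By the ratio test, |a_{n+1}/a_n| = [(3n² + 3)/(3(n+1)² + 3)] · 3/8 → 3/8.
Writing y = (x + 5)², the series in y has radius 8/3, so |x + 5| < √(8/3) and R = 2√6/3.

R = 2√6/3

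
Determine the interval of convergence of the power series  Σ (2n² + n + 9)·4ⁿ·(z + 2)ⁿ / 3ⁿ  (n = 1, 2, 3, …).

(-11/4, -5/4)

Ratio test: |a_{n+1}/a_n| = [(2(n+1)² + (n+1) + 9)/(2n² + n + 9)] · 4/3 → 4/3 as n → ∞.
Convergence for |z + 2| · 4/3 < 1, i.e. |z + 2| < 3/4. So R = 3/4.
Endpoint z = -5/4: the terms do not tend to 0, so the series diverges.
When z = -11/4, the n-th term does not approach 0; divergence by the term test.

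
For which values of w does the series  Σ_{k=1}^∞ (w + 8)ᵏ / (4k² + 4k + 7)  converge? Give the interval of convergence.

The ratio of consecutive coefficients is (4k² + 4k + 7)/(4(k+1)² + 4(k+1) + 7) → 1.
Hence R = 1.
Endpoint w = -7: the terms are on the order of 1/k², so the series converges absolutely by comparison with the p-series (p = 2 > 1).
Check w = -9: absolute convergence follows by limit comparison with Σ 1/k².

[-9, -7]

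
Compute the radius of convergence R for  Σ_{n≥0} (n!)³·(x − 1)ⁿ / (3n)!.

R = 27

Ratio test: |a_{n+1}/a_n| = (n+1)³/[(3n+1)·(3n+2)·(3n+3)] → 1/27 as n → ∞.
The series converges when 1/27 · |x − 1| < 1, giving R = 27.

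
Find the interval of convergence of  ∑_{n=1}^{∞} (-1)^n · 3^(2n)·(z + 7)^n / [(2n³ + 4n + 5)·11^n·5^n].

Ratio test: |a_{n+1}/a_n| = [(2n³ + 4n + 5)/(2(n+1)³ + 4(n+1) + 5)] · 9/(11·5) → 9/55 as n → ∞.
The series converges when 9/55 · |z + 7| < 1, giving R = 55/9.
When z = -8/9, the terms are on the order of 1/n³, so the series converges absolutely by comparison with the p-series (p = 3 > 1).
When z = -118/9, the series is dominated by a constant times Σ 1/n³, which converges (p = 3 > 1).

[-118/9, -8/9]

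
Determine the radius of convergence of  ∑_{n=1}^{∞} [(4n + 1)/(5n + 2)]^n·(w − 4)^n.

Applying the root test, |a_n|^(1/n) = (4n + 1)/(5n + 2) → 4/5.
The series converges when 4/5 · |w − 4| < 1, giving R = 5/4.

R = 5/4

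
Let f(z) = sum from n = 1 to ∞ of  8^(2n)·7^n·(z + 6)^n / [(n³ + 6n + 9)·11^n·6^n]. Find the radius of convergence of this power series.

R = 33/224

Ratio test: |a_{n+1}/a_n| = [(n³ + 6n + 9)/((n+1)³ + 6(n+1) + 9)] · 64·7/(11·6) → 224/33 as n → ∞.
Hence the series converges for |z + 6| < 1/(224/33) = 33/224, so the radius of convergence is 33/224.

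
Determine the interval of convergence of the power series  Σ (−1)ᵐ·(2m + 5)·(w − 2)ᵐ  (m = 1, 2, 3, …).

By the ratio test, |a_{m+1}/a_m| = (2(m+1) + 5)/(2m + 5) → 1.
Hence R = 1.
When w = 3, the terms have absolute value of order m, which does not tend to 0, so the series diverges by the divergence test.
When w = 1, the terms do not tend to 0, so the series diverges.

(1, 3)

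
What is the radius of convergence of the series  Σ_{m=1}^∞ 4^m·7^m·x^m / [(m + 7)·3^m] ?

Apply the ratio test: |a_{m+1}| / |a_m| = [(m + 7)/((m+1) + 7)] · 4·7/3, which tends to 28/3 as m → ∞.
Thus R = 1/(28/3) = 3/28.

R = 3/28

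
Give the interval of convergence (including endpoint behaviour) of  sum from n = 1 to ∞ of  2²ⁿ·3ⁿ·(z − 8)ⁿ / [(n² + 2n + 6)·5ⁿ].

By the ratio test, |a_{n+1}/a_n| = [(n² + 2n + 6)/((n+1)² + 2(n+1) + 6)] · 4·3/5 → 12/5.
Hence the series converges for |z − 8| < 1/(12/5) = 5/12, so the radius of convergence is 5/12.
Check z = 101/12: the terms are on the order of 1/n², so the series converges absolutely by comparison with the p-series (p = 2 > 1).
When z = 91/12, absolute convergence follows by limit comparison with Σ 1/n².

[91/12, 101/12]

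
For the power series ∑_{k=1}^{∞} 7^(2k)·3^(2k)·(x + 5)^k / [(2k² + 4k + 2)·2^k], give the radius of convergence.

R = 2/441

The ratio of consecutive coefficients is [(2k² + 4k + 2)/(2(k+1)² + 4(k+1) + 2)] · 49·9/2 → 441/2.
Hence the series converges for |x + 5| < 1/(441/2) = 2/441, so the radius of convergence is 2/441.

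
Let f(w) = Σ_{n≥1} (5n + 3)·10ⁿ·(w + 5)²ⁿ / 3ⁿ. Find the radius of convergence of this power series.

The ratio of consecutive coefficients is [(5(n+1) + 3)/(5n + 3)] · 10/3 → 10/3.
Since the exponent of (w + 5) increases by 2 each term, convergence requires |w + 5|² < 3/10, hence R = √30/10.

R = √30/10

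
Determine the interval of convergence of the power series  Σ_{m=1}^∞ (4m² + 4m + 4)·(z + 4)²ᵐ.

The ratio of consecutive coefficients is (4(m+1)² + 4(m+1) + 4)/(4m² + 4m + 4) → 1.
Writing y = (z + 4)², the series in y has radius 1, so |z + 4| < √(1) = 1 and R = 1.
At z = -3: the m-th term does not approach 0; divergence by the term test.
At z = -5: the m-th term does not approach 0; divergence by the term test.

(-5, -3)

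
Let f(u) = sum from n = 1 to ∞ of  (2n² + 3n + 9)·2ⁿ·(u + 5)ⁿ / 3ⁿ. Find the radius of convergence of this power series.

Ratio test: |a_{n+1}/a_n| = [(2(n+1)² + 3(n+1) + 9)/(2n² + 3n + 9)] · 2/3 → 2/3 as n → ∞.
Hence the series converges for |u + 5| < 1/(2/3) = 3/2, so the radius of convergence is 3/2.

R = 3/2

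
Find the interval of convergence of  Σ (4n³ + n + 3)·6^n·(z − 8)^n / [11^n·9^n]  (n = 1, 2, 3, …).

Apply the ratio test: |a_{n+1}| / |a_n| = [(4(n+1)³ + (n+1) + 3)/(4n³ + n + 3)] · 6/(11·9), which tends to 2/33 as n → ∞.
Convergence for |z − 8| · 2/33 < 1, i.e. |z − 8| < 33/2. So R = 33/2.
Check z = 49/2: the n-th term does not approach 0; divergence by the term test.
When z = -17/2, the terms do not tend to 0, so the series diverges.

(-17/2, 49/2)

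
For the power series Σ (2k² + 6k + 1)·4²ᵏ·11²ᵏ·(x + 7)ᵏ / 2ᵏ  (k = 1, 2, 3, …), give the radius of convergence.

Apply the ratio test: |a_{k+1}| / |a_k| = [(2(k+1)² + 6(k+1) + 1)/(2k² + 6k + 1)] · 16·121/2, which tends to 968 as k → ∞.
Convergence for |x + 7| · 968 < 1, i.e. |x + 7| < 1/968. So R = 1/968.

R = 1/968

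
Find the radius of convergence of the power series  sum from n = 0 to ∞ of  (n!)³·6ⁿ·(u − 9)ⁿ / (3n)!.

R = 9/2

The ratio of consecutive coefficients is (n+1)³/[(3n+1)·(3n+2)·(3n+3)] · 6 → 2/9.
The series converges when 2/9 · |u − 9| < 1, giving R = 9/2.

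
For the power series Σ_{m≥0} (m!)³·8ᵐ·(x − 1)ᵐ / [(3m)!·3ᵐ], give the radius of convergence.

By the ratio test, |a_{m+1}/a_m| = (m+1)³/[(3m+1)·(3m+2)·(3m+3)] · 8/3 → 8/81.
Hence the series converges for |x − 1| < 1/(8/81) = 81/8, so the radius of convergence is 81/8.

R = 81/8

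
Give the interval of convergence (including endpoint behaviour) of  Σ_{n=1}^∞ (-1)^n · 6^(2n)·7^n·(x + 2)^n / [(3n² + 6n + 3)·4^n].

[-127/63, -125/63]

The ratio of consecutive coefficients is [(3n² + 6n + 3)/(3(n+1)² + 6(n+1) + 3)] · 36·7/4 → 63.
Convergence for |x + 2| · 63 < 1, i.e. |x + 2| < 1/63. So R = 1/63.
At x = -125/63: the terms are on the order of 1/n², so the series converges absolutely by comparison with the p-series (p = 2 > 1).
Check x = -127/63: the series is dominated by a constant times Σ 1/n², which converges (p = 2 > 1).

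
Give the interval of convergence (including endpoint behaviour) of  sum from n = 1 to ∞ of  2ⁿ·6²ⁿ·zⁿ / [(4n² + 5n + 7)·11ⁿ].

Apply the ratio test: |a_{n+1}| / |a_n| = [(4n² + 5n + 7)/(4(n+1)² + 5(n+1) + 7)] · 2·36/11, which tends to 72/11 as n → ∞.
The series converges when 72/11 · |z| < 1, giving R = 11/72.
When z = 11/72, the series is dominated by a constant times Σ 1/n², which converges (p = 2 > 1).
At z = -11/72: the series is dominated by a constant times Σ 1/n², which converges (p = 2 > 1).

[-11/72, 11/72]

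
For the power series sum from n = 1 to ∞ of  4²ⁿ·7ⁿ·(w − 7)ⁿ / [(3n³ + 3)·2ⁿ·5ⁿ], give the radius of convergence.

By the ratio test, |a_{n+1}/a_n| = [(3n³ + 3)/(3(n+1)³ + 3)] · 16·7/(2·5) → 56/5.
Hence the series converges for |w − 7| < 1/(56/5) = 5/56, so the radius of convergence is 5/56.

R = 5/56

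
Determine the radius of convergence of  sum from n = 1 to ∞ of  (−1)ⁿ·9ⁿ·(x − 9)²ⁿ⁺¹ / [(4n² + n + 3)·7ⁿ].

Ratio test: |a_{n+1}/a_n| = [(4n² + n + 3)/(4(n+1)² + (n+1) + 3)] · 9/7 → 9/7 as n → ∞.
Since the exponent of (x − 9) increases by 2 each term, convergence requires |x − 9|² < 7/9, hence R = √7/3.

R = √7/3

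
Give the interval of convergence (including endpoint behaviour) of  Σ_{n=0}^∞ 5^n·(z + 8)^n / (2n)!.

(−∞, ∞)

By the ratio test, |a_{n+1}/a_n| = 5 · 1/[(2n+1)·(2n+2)] → 0.
Since the limit is 0 < 1 for every z, the series converges on all of ℝ and R = ∞.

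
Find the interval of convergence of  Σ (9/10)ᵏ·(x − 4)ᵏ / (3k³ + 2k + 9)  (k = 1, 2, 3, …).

The ratio of consecutive coefficients is [(3k³ + 2k + 9)/(3(k+1)³ + 2(k+1) + 9)] · 9/10 → 9/10.
Thus R = 1/(9/10) = 10/9.
When x = 46/9, absolute convergence follows by limit comparison with Σ 1/k³.
Check x = 26/9: the terms are on the order of 1/k³, so the series converges absolutely by comparison with the p-series (p = 3 > 1).

[26/9, 46/9]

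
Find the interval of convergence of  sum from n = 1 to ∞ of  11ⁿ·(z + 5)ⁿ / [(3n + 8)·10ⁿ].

The ratio of consecutive coefficients is [(3n + 8)/(3(n+1) + 8)] · 11/10 → 11/10.
Convergence for |z + 5| · 11/10 < 1, i.e. |z + 5| < 10/11. So R = 10/11.
Endpoint z = -45/11: the terms behave like c/n; limit comparison with the harmonic series gives divergence.
At z = -65/11: the terms alternate in sign and decrease monotonically to 0 in absolute value (size ~ c/n), so the alternating series test gives convergence.

[-65/11, -45/11)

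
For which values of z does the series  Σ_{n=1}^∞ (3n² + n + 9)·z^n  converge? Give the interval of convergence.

(-1, 1)

Ratio test: |a_{n+1}/a_n| = (3(n+1)² + (n+1) + 9)/(3n² + n + 9) → 1 as n → ∞.
Hence R = 1.
Endpoint z = 1: the terms have absolute value of order n², which does not tend to 0, so the series diverges by the divergence test.
When z = -1, the n-th term does not approach 0; divergence by the term test.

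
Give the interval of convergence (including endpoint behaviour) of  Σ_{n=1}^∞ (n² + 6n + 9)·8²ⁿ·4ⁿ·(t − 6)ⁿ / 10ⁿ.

(763/128, 773/128)

The ratio of consecutive coefficients is [((n+1)² + 6(n+1) + 9)/(n² + 6n + 9)] · 64·4/10 → 128/5.
The series converges when 128/5 · |t − 6| < 1, giving R = 5/128.
At t = 773/128: the terms have absolute value of order n², which does not tend to 0, so the series diverges by the divergence test.
When t = 763/128, the terms have absolute value of order n², which does not tend to 0, so the series diverges by the divergence test.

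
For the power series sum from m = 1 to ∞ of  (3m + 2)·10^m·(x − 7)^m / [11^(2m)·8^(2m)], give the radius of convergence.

R = 3872/5

Ratio test: |a_{m+1}/a_m| = [(3(m+1) + 2)/(3m + 2)] · 10/(121·64) → 5/3872 as m → ∞.
The series converges when 5/3872 · |x − 7| < 1, giving R = 3872/5.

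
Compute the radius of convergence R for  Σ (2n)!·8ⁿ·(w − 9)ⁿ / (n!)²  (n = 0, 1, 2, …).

The ratio of consecutive coefficients is (2n+1)·(2n+2)/(n+1)² · 8 → 32.
Hence the series converges for |w − 9| < 1/(32) = 1/32, so the radius of convergence is 1/32.

R = 1/32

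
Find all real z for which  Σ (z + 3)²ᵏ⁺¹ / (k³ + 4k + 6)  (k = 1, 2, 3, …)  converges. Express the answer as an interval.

Apply the ratio test: |a_{k+1}| / |a_k| = (k³ + 4k + 6)/((k+1)³ + 4(k+1) + 6), which tends to 1 as k → ∞.
Since the exponent of (z + 3) increases by 2 each term, convergence requires |z + 3|² < 1, hence R = 1.
When z = -2, absolute convergence follows by limit comparison with Σ 1/k³.
When z = -4, absolute convergence follows by limit comparison with Σ 1/k³.

[-4, -2]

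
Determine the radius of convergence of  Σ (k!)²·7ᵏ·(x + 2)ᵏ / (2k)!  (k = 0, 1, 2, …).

R = 4/7

Ratio test: |a_{k+1}/a_k| = (k+1)²/[(2k+1)·(2k+2)] · 7 → 7/4 as k → ∞.
Hence the series converges for |x + 2| < 1/(7/4) = 4/7, so the radius of convergence is 4/7.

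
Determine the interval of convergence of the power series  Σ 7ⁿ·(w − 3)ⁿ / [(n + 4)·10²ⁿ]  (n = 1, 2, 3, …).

By the ratio test, |a_{n+1}/a_n| = [(n + 4)/((n+1) + 4)] · 7/100 → 7/100.
Convergence for |w − 3| · 7/100 < 1, i.e. |w − 3| < 100/7. So R = 100/7.
Endpoint w = 121/7: the terms are asymptotic to a nonzero constant times 1/n, so the series diverges by limit comparison with Σ 1/n.
Check w = -79/7: an alternating series whose terms decrease to 0 in absolute value, so it converges by the Leibniz criterion.

[-79/7, 121/7)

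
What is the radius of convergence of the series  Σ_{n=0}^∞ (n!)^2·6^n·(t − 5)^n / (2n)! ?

Apply the ratio test: |a_{n+1}| / |a_n| = (n+1)²/[(2n+1)·(2n+2)] · 6, which tends to 3/2 as n → ∞.
The series converges when 3/2 · |t − 5| < 1, giving R = 2/3.

R = 2/3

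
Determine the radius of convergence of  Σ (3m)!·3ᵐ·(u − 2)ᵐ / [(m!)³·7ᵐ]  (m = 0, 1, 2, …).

The ratio of consecutive coefficients is (3m+1)·(3m+2)·(3m+3)/(m+1)³ · 3/7 → 81/7.
Thus R = 1/(81/7) = 7/81.

R = 7/81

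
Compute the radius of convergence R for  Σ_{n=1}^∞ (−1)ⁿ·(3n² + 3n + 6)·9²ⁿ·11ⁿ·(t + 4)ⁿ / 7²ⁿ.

R = 49/891

Apply the ratio test: |a_{n+1}| / |a_n| = [(3(n+1)² + 3(n+1) + 6)/(3n² + 3n + 6)] · 81·11/49, which tends to 891/49 as n → ∞.
Hence the series converges for |t + 4| < 1/(891/49) = 49/891, so the radius of convergence is 49/891.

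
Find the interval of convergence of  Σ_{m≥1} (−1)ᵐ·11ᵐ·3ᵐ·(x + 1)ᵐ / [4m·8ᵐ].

Apply the ratio test: |a_{m+1}| / |a_m| = [4m/4(m+1)] · 11·3/8, which tends to 33/8 as m → ∞.
Thus R = 1/(33/8) = 8/33.
Endpoint x = -25/33: convergence follows from the alternating series test (terms decrease monotonically to 0).
Check x = -41/33: the terms are asymptotic to a nonzero constant times 1/m, so the series diverges by limit comparison with Σ 1/m.

(-41/33, -25/33]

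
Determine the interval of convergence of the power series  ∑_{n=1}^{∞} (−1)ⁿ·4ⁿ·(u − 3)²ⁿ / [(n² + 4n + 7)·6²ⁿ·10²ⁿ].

[-27, 33]

Ratio test: |a_{n+1}/a_n| = [(n² + 4n + 7)/((n+1)² + 4(n+1) + 7)] · 4/(36·100) → 1/900 as n → ∞.
Writing y = (u − 3)², the series in y has radius 900, so |u − 3| < √(900) = 30 and R = 30.
At u = 33: the series is dominated by a constant times Σ 1/n², which converges (p = 2 > 1).
Endpoint u = -27: the terms are on the order of 1/n², so the series converges absolutely by comparison with the p-series (p = 2 > 1).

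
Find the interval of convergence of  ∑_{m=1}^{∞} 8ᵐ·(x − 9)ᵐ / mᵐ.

(−∞, ∞)

By the Cauchy root test, |a_m|^(1/m) = 8/m → 0.
The limit is 0 for every x, so R = ∞.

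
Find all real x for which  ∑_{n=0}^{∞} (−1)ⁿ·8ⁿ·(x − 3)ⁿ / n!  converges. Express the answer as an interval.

Apply the ratio test: |a_{n+1}| / |a_n| = 8 · 1/(n+1), which tends to 0 as n → ∞.
The limit is 0, so the series converges for all x; R = ∞.

(−∞, ∞)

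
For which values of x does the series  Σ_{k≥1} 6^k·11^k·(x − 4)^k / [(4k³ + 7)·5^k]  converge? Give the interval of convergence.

[259/66, 269/66]

Ratio test: |a_{k+1}/a_k| = [(4k³ + 7)/(4(k+1)³ + 7)] · 6·11/5 → 66/5 as k → ∞.
The series converges when 66/5 · |x − 4| < 1, giving R = 5/66.
Check x = 269/66: the terms are on the order of 1/k³, so the series converges absolutely by comparison with the p-series (p = 3 > 1).
At x = 259/66: absolute convergence follows by limit comparison with Σ 1/k³.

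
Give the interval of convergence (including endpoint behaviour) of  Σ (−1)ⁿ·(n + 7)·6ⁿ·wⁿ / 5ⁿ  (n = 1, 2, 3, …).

Ratio test: |a_{n+1}/a_n| = [((n+1) + 7)/(n + 7)] · 6/5 → 6/5 as n → ∞.
Hence the series converges for |w| < 1/(6/5) = 5/6, so the radius of convergence is 5/6.
When w = 5/6, the terms do not tend to 0, so the series diverges.
Check w = -5/6: the terms have absolute value of order n, which does not tend to 0, so the series diverges by the divergence test.

(-5/6, 5/6)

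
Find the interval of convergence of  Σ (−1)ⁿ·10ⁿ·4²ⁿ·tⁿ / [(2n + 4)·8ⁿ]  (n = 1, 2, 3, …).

(-1/20, 1/20]

Apply the ratio test: |a_{n+1}| / |a_n| = [(2n + 4)/(2(n+1) + 4)] · 10·16/8, which tends to 20 as n → ∞.
Hence the series converges for |t| < 1/(20) = 1/20, so the radius of convergence is 1/20.
Endpoint t = 1/20: convergence follows from the alternating series test (terms decrease monotonically to 0).
Check t = -1/20: comparison with the harmonic series Σ 1/n shows the series diverges.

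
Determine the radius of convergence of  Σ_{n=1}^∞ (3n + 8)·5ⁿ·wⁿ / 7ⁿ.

The ratio of consecutive coefficients is [(3(n+1) + 8)/(3n + 8)] · 5/7 → 5/7.
The series converges when 5/7 · |w| < 1, giving R = 7/5.

R = 7/5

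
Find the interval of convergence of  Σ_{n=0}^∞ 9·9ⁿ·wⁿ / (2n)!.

The ratio of consecutive coefficients is 9/9 · 9 · 1/[(2n+1)·(2n+2)] → 0.
The limit is 0, so the series converges for all w; R = ∞.

(−∞, ∞)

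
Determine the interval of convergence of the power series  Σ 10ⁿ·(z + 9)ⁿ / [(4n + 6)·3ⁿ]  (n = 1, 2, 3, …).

[-93/10, -87/10)

Ratio test: |a_{n+1}/a_n| = [(4n + 6)/(4(n+1) + 6)] · 10/3 → 10/3 as n → ∞.
Thus R = 1/(10/3) = 3/10.
At z = -87/10: the terms are asymptotic to a nonzero constant times 1/n, so the series diverges by limit comparison with Σ 1/n.
At z = -93/10: convergence follows from the alternating series test (terms decrease monotonically to 0).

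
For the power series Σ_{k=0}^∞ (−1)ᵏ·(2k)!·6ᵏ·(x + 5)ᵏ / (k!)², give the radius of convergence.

R = 1/24

Ratio test: |a_{k+1}/a_k| = (2k+1)·(2k+2)/(k+1)² · 6 → 24 as k → ∞.
Convergence for |x + 5| · 24 < 1, i.e. |x + 5| < 1/24. So R = 1/24.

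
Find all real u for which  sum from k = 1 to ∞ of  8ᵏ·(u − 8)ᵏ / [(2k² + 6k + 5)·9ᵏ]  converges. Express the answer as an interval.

[55/8, 73/8]

Ratio test: |a_{k+1}/a_k| = [(2k² + 6k + 5)/(2(k+1)² + 6(k+1) + 5)] · 8/9 → 8/9 as k → ∞.
Hence the series converges for |u − 8| < 1/(8/9) = 9/8, so the radius of convergence is 9/8.
Check u = 73/8: the series is dominated by a constant times Σ 1/k², which converges (p = 2 > 1).
Endpoint u = 55/8: the terms are on the order of 1/k², so the series converges absolutely by comparison with the p-series (p = 2 > 1).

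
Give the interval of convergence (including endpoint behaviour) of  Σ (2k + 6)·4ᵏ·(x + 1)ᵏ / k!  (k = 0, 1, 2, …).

(−∞, ∞)

The ratio of consecutive coefficients is (2(k+1) + 6)/(2k + 6) · 4 · 1/(k+1) → 0.
Since the limit is 0 < 1 for every x, the series converges on all of ℝ and R = ∞.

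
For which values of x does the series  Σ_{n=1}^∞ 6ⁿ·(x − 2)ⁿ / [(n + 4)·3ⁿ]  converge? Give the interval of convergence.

By the ratio test, |a_{n+1}/a_n| = [(n + 4)/((n+1) + 4)] · 6/3 → 2.
Thus R = 1/(2) = 1/2.
Check x = 5/2: the terms are asymptotic to a nonzero constant times 1/n, so the series diverges by limit comparison with Σ 1/n.
When x = 3/2, an alternating series whose terms decrease to 0 in absolute value, so it converges by the Leibniz criterion.

[3/2, 5/2)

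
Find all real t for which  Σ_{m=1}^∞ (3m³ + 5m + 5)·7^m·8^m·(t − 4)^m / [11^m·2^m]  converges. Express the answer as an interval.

(101/28, 123/28)

By the ratio test, |a_{m+1}/a_m| = [(3(m+1)³ + 5(m+1) + 5)/(3m³ + 5m + 5)] · 7·8/(11·2) → 28/11.
Thus R = 1/(28/11) = 11/28.
When t = 123/28, the m-th term does not approach 0; divergence by the term test.
Endpoint t = 101/28: the m-th term does not approach 0; divergence by the term test.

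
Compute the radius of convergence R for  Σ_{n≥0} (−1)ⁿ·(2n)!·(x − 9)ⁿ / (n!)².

R = 1/4

By the ratio test, |a_{n+1}/a_n| = (2n+1)·(2n+2)/(n+1)² → 4.
The series converges when 4 · |x − 9| < 1, giving R = 1/4.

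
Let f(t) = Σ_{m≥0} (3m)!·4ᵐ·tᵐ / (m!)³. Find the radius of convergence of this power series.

R = 1/108

Apply the ratio test: |a_{m+1}| / |a_m| = (3m+1)·(3m+2)·(3m+3)/(m+1)³ · 4, which tends to 108 as m → ∞.
Thus R = 1/(108) = 1/108.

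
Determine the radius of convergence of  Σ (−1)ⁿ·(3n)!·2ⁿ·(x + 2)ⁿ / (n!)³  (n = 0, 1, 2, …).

R = 1/54

Apply the ratio test: |a_{n+1}| / |a_n| = (3n+1)·(3n+2)·(3n+3)/(n+1)³ · 2, which tends to 54 as n → ∞.
Thus R = 1/(54) = 1/54.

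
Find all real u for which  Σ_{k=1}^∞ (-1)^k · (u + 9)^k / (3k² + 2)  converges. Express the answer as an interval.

[-10, -8]

By the ratio test, |a_{k+1}/a_k| = (3k² + 2)/(3(k+1)² + 2) → 1.
Hence R = 1.
When u = -8, absolute convergence follows by limit comparison with Σ 1/k².
When u = -10, the terms are on the order of 1/k², so the series converges absolutely by comparison with the p-series (p = 2 > 1).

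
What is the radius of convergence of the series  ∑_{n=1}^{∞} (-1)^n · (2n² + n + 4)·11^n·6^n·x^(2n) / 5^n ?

R = √330/66

The ratio of consecutive coefficients is [(2(n+1)² + (n+1) + 4)/(2n² + n + 4)] · 11·6/5 → 66/5.
Since the exponent of x increases by 2 each term, convergence requires |x|² < 5/66, hence R = √330/66.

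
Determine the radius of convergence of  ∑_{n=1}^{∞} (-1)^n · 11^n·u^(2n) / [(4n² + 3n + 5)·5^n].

R = √55/11

The ratio of consecutive coefficients is [(4n² + 3n + 5)/(4(n+1)² + 3(n+1) + 5)] · 11/5 → 11/5.
Since the exponent of u increases by 2 each term, convergence requires |u|² < 5/11, hence R = √55/11.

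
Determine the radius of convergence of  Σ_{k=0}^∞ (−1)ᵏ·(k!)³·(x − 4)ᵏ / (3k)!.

By the ratio test, |a_{k+1}/a_k| = (k+1)³/[(3k+1)·(3k+2)·(3k+3)] → 1/27.
Convergence for |x − 4| · 1/27 < 1, i.e. |x − 4| < 27. So R = 27.

R = 27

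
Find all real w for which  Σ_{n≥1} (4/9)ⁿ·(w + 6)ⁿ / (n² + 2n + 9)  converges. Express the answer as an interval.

The ratio of consecutive coefficients is [(n² + 2n + 9)/((n+1)² + 2(n+1) + 9)] · 4/9 → 4/9.
The series converges when 4/9 · |w + 6| < 1, giving R = 9/4.
When w = -15/4, the terms are on the order of 1/n², so the series converges absolutely by comparison with the p-series (p = 2 > 1).
Endpoint w = -33/4: absolute convergence follows by limit comparison with Σ 1/n².

[-33/4, -15/4]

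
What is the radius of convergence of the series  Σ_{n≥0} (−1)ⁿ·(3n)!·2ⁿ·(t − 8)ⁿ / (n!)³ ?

Ratio test: |a_{n+1}/a_n| = (3n+1)·(3n+2)·(3n+3)/(n+1)³ · 2 → 54 as n → ∞.
The series converges when 54 · |t − 8| < 1, giving R = 1/54.

R = 1/54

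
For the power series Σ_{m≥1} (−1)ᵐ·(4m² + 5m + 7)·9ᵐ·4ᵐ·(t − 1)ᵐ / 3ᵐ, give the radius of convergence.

R = 1/12

By the ratio test, |a_{m+1}/a_m| = [(4(m+1)² + 5(m+1) + 7)/(4m² + 5m + 7)] · 9·4/3 → 12.
Thus R = 1/(12) = 1/12.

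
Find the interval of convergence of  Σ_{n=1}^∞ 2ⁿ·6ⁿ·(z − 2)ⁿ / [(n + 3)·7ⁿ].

[17/12, 31/12)

Apply the ratio test: |a_{n+1}| / |a_n| = [(n + 3)/((n+1) + 3)] · 2·6/7, which tends to 12/7 as n → ∞.
Convergence for |z − 2| · 12/7 < 1, i.e. |z − 2| < 7/12. So R = 7/12.
When z = 31/12, the terms are asymptotic to a nonzero constant times 1/n, so the series diverges by limit comparison with Σ 1/n.
At z = 17/12: the terms alternate in sign and decrease monotonically to 0 in absolute value (size ~ c/n), so the alternating series test gives convergence.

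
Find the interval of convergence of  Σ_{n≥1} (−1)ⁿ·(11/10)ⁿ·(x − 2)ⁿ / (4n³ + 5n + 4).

[12/11, 32/11]

The ratio of consecutive coefficients is [(4n³ + 5n + 4)/(4(n+1)³ + 5(n+1) + 4)] · 11/10 → 11/10.
The series converges when 11/10 · |x − 2| < 1, giving R = 10/11.
When x = 32/11, absolute convergence follows by limit comparison with Σ 1/n³.
When x = 12/11, absolute convergence follows by limit comparison with Σ 1/n³.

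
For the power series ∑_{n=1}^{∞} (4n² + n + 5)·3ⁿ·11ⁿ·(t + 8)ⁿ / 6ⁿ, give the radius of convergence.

R = 2/11

By the ratio test, |a_{n+1}/a_n| = [(4(n+1)² + (n+1) + 5)/(4n² + n + 5)] · 3·11/6 → 11/2.
Thus R = 1/(11/2) = 2/11.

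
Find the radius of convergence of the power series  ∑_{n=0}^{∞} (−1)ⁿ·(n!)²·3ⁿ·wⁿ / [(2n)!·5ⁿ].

R = 20/3

Ratio test: |a_{n+1}/a_n| = (n+1)²/[(2n+1)·(2n+2)] · 3/5 → 3/20 as n → ∞.
The series converges when 3/20 · |w| < 1, giving R = 20/3.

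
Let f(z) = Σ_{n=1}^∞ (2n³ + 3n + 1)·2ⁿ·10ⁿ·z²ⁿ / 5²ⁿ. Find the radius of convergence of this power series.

R = √5/2

Ratio test: |a_{n+1}/a_n| = [(2(n+1)³ + 3(n+1) + 1)/(2n³ + 3n + 1)] · 2·10/25 → 4/5 as n → ∞.
Writing y = z², the series in y has radius 5/4, so |z| < √(5/4) and R = √5/2.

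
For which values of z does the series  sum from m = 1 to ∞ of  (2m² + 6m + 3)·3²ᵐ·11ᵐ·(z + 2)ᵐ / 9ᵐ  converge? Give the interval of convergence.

(-23/11, -21/11)

By the ratio test, |a_{m+1}/a_m| = [(2(m+1)² + 6(m+1) + 3)/(2m² + 6m + 3)] · 9·11/9 → 11.
Thus R = 1/(11) = 1/11.
At z = -21/11: the m-th term does not approach 0; divergence by the term test.
Check z = -23/11: the terms have absolute value of order m², which does not tend to 0, so the series diverges by the divergence test.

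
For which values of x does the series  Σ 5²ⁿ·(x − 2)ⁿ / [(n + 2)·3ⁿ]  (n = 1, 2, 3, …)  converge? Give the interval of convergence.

The ratio of consecutive coefficients is [(n + 2)/((n+1) + 2)] · 25/3 → 25/3.
Thus R = 1/(25/3) = 3/25.
Check x = 53/25: the terms are asymptotic to a nonzero constant times 1/n, so the series diverges by limit comparison with Σ 1/n.
Endpoint x = 47/25: an alternating series whose terms decrease to 0 in absolute value, so it converges by the Leibniz criterion.

[47/25, 53/25)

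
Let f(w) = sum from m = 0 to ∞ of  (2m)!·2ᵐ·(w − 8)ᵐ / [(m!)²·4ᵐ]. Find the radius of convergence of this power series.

R = 1/2

Apply the ratio test: |a_{m+1}| / |a_m| = (2m+1)·(2m+2)/(m+1)² · 2/4, which tends to 2 as m → ∞.
Convergence for |w − 8| · 2 < 1, i.e. |w − 8| < 1/2. So R = 1/2.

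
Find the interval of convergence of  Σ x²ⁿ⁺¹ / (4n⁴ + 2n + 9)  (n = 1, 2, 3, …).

[-1, 1]

Apply the ratio test: |a_{n+1}| / |a_n| = (4n⁴ + 2n + 9)/(4(n+1)⁴ + 2(n+1) + 9), which tends to 1 as n → ∞.
Since the exponent of x increases by 2 each term, convergence requires |x|² < 1, hence R = 1.
Check x = 1: the terms are on the order of 1/n⁴, so the series converges absolutely by comparison with the p-series (p = 4 > 1).
Check x = -1: the series is dominated by a constant times Σ 1/n⁴, which converges (p = 4 > 1).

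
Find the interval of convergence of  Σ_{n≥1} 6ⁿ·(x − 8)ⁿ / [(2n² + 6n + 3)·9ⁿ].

The ratio of consecutive coefficients is [(2n² + 6n + 3)/(2(n+1)² + 6(n+1) + 3)] · 6/9 → 2/3.
Thus R = 1/(2/3) = 3/2.
At x = 19/2: the terms are on the order of 1/n², so the series converges absolutely by comparison with the p-series (p = 2 > 1).
When x = 13/2, the series is dominated by a constant times Σ 1/n², which converges (p = 2 > 1).

[13/2, 19/2]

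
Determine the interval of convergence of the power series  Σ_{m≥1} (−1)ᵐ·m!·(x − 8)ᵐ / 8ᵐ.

{8}

Apply the ratio test: |a_{m+1}| / |a_m| = (m+1) · 1/8, which tends to ∞ as m → ∞.
The ratio grows without bound, so the series diverges whenever (x − 8) ≠ 0; it converges only at x = 8. R = 0.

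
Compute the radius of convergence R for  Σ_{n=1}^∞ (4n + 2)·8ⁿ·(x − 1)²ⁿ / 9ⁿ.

Ratio test: |a_{n+1}/a_n| = [(4(n+1) + 2)/(4n + 2)] · 8/9 → 8/9 as n → ∞.
Since the exponent of (x − 1) increases by 2 each term, convergence requires |x − 1|² < 9/8, hence R = 3√2/4.

R = 3√2/4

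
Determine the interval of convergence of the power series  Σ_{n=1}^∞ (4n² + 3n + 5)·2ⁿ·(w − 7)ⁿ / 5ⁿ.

(9/2, 19/2)

By the ratio test, |a_{n+1}/a_n| = [(4(n+1)² + 3(n+1) + 5)/(4n² + 3n + 5)] · 2/5 → 2/5.
Convergence for |w − 7| · 2/5 < 1, i.e. |w − 7| < 5/2. So R = 5/2.
When w = 19/2, the n-th term does not approach 0; divergence by the term test.
At w = 9/2: the terms have absolute value of order n², which does not tend to 0, so the series diverges by the divergence test.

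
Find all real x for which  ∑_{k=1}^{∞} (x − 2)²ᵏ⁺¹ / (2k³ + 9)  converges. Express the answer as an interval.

Apply the ratio test: |a_{k+1}| / |a_k| = (2k³ + 9)/(2(k+1)³ + 9), which tends to 1 as k → ∞.
Successive powers of (x − 2) differ by 2, so the series converges when |x − 2|² · 1 < 1, i.e. |x − 2| < √(1) = 1. So R = 1.
At x = 3: the terms are on the order of 1/k³, so the series converges absolutely by comparison with the p-series (p = 3 > 1).
Endpoint x = 1: the series is dominated by a constant times Σ 1/k³, which converges (p = 3 > 1).

[1, 3]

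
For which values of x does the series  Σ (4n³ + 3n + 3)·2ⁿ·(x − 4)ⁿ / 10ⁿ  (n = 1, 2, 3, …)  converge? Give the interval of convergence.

By the ratio test, |a_{n+1}/a_n| = [(4(n+1)³ + 3(n+1) + 3)/(4n³ + 3n + 3)] · 2/10 → 1/5.
Thus R = 1/(1/5) = 5.
When x = 9, the terms do not tend to 0, so the series diverges.
Check x = -1: the n-th term does not approach 0; divergence by the term test.

(-1, 9)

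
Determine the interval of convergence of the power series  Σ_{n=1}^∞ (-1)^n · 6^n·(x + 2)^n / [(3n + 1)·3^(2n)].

Apply the ratio test: |a_{n+1}| / |a_n| = [(3n + 1)/(3(n+1) + 1)] · 6/9, which tends to 2/3 as n → ∞.
Thus R = 1/(2/3) = 3/2.
When x = -1/2, an alternating series whose terms decrease to 0 in absolute value, so it converges by the Leibniz criterion.
At x = -7/2: the terms behave like c/n; limit comparison with the harmonic series gives divergence.

(-7/2, -1/2]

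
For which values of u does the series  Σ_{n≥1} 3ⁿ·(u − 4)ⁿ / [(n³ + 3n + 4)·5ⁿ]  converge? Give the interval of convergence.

[7/3, 17/3]

The ratio of consecutive coefficients is [(n³ + 3n + 4)/((n+1)³ + 3(n+1) + 4)] · 3/5 → 3/5.
The series converges when 3/5 · |u − 4| < 1, giving R = 5/3.
Endpoint u = 17/3: the series is dominated by a constant times Σ 1/n³, which converges (p = 3 > 1).
At u = 7/3: absolute convergence follows by limit comparison with Σ 1/n³.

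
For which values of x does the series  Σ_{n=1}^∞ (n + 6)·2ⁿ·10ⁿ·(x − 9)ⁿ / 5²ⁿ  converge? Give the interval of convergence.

Ratio test: |a_{n+1}/a_n| = [((n+1) + 6)/(n + 6)] · 2·10/25 → 4/5 as n → ∞.
Hence the series converges for |x − 9| < 1/(4/5) = 5/4, so the radius of convergence is 5/4.
At x = 41/4: the n-th term does not approach 0; divergence by the term test.
Endpoint x = 31/4: the n-th term does not approach 0; divergence by the term test.

(31/4, 41/4)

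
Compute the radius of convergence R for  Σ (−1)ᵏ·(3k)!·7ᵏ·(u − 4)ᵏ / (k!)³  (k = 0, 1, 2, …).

R = 1/189

Apply the ratio test: |a_{k+1}| / |a_k| = (3k+1)·(3k+2)·(3k+3)/(k+1)³ · 7, which tends to 189 as k → ∞.
Convergence for |u − 4| · 189 < 1, i.e. |u − 4| < 1/189. So R = 1/189.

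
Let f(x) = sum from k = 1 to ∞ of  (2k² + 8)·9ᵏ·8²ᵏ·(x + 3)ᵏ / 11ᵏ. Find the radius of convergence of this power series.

R = 11/576

Apply the ratio test: |a_{k+1}| / |a_k| = [(2(k+1)² + 8)/(2k² + 8)] · 9·64/11, which tends to 576/11 as k → ∞.
Hence the series converges for |x + 3| < 1/(576/11) = 11/576, so the radius of convergence is 11/576.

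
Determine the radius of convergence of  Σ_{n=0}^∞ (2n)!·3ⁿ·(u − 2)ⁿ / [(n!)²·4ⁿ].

R = 1/3

By the ratio test, |a_{n+1}/a_n| = (2n+1)·(2n+2)/(n+1)² · 3/4 → 3.
The series converges when 3 · |u − 2| < 1, giving R = 1/3.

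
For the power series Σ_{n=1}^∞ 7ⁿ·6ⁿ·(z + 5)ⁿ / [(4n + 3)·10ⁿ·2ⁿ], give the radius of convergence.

By the ratio test, |a_{n+1}/a_n| = [(4n + 3)/(4(n+1) + 3)] · 7·6/(10·2) → 21/10.
The series converges when 21/10 · |z + 5| < 1, giving R = 10/21.

R = 10/21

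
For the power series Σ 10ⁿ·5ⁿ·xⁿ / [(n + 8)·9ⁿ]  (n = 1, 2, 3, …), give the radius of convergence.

R = 9/50

The ratio of consecutive coefficients is [(n + 8)/((n+1) + 8)] · 10·5/9 → 50/9.
Hence the series converges for |x| < 1/(50/9) = 9/50, so the radius of convergence is 9/50.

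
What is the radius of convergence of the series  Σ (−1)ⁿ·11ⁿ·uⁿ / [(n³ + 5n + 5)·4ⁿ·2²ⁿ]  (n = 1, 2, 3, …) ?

By the ratio test, |a_{n+1}/a_n| = [(n³ + 5n + 5)/((n+1)³ + 5(n+1) + 5)] · 11/(4·4) → 11/16.
The series converges when 11/16 · |u| < 1, giving R = 16/11.

R = 16/11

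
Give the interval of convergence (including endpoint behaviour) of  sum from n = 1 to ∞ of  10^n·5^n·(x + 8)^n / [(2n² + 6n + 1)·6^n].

By the ratio test, |a_{n+1}/a_n| = [(2n² + 6n + 1)/(2(n+1)² + 6(n+1) + 1)] · 10·5/6 → 25/3.
The series converges when 25/3 · |x + 8| < 1, giving R = 3/25.
At x = -197/25: absolute convergence follows by limit comparison with Σ 1/n².
When x = -203/25, the terms are on the order of 1/n², so the series converges absolutely by comparison with the p-series (p = 2 > 1).

[-203/25, -197/25]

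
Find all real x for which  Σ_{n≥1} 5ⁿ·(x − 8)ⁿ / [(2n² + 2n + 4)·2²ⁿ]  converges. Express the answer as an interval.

[36/5, 44/5]

Ratio test: |a_{n+1}/a_n| = [(2n² + 2n + 4)/(2(n+1)² + 2(n+1) + 4)] · 5/4 → 5/4 as n → ∞.
Hence the series converges for |x − 8| < 1/(5/4) = 4/5, so the radius of convergence is 4/5.
At x = 44/5: the series is dominated by a constant times Σ 1/n², which converges (p = 2 > 1).
At x = 36/5: the terms are on the order of 1/n², so the series converges absolutely by comparison with the p-series (p = 2 > 1).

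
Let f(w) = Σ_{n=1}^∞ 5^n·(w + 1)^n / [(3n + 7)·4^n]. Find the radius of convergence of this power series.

Ratio test: |a_{n+1}/a_n| = [(3n + 7)/(3(n+1) + 7)] · 5/4 → 5/4 as n → ∞.
Thus R = 1/(5/4) = 4/5.

R = 4/5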